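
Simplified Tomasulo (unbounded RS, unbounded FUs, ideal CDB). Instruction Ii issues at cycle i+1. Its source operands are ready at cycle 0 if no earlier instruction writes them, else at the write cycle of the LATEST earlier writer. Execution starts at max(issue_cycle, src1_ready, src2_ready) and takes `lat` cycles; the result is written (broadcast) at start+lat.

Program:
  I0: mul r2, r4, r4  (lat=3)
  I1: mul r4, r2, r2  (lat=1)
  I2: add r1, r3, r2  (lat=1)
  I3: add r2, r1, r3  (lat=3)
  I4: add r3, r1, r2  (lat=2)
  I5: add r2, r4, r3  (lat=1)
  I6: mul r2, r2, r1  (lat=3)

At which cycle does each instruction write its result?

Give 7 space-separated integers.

Answer: 4 5 5 8 10 11 14

Derivation:
I0 mul r2: issue@1 deps=(None,None) exec_start@1 write@4
I1 mul r4: issue@2 deps=(0,0) exec_start@4 write@5
I2 add r1: issue@3 deps=(None,0) exec_start@4 write@5
I3 add r2: issue@4 deps=(2,None) exec_start@5 write@8
I4 add r3: issue@5 deps=(2,3) exec_start@8 write@10
I5 add r2: issue@6 deps=(1,4) exec_start@10 write@11
I6 mul r2: issue@7 deps=(5,2) exec_start@11 write@14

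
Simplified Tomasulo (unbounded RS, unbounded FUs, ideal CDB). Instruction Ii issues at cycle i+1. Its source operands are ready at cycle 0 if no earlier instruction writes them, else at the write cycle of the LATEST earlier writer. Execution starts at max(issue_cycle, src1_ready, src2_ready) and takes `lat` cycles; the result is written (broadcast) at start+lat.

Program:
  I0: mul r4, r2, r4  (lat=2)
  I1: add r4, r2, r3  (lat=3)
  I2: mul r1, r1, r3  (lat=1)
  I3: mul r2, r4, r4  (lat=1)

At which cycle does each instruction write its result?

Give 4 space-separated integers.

I0 mul r4: issue@1 deps=(None,None) exec_start@1 write@3
I1 add r4: issue@2 deps=(None,None) exec_start@2 write@5
I2 mul r1: issue@3 deps=(None,None) exec_start@3 write@4
I3 mul r2: issue@4 deps=(1,1) exec_start@5 write@6

Answer: 3 5 4 6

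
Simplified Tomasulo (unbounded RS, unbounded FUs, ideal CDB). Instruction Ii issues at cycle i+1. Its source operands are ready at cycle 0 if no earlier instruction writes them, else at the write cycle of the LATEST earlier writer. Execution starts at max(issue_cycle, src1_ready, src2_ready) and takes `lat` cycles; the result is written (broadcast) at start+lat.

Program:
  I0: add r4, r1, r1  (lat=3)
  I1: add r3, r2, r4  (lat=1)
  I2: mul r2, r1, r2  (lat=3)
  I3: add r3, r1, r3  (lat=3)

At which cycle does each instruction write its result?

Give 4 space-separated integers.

I0 add r4: issue@1 deps=(None,None) exec_start@1 write@4
I1 add r3: issue@2 deps=(None,0) exec_start@4 write@5
I2 mul r2: issue@3 deps=(None,None) exec_start@3 write@6
I3 add r3: issue@4 deps=(None,1) exec_start@5 write@8

Answer: 4 5 6 8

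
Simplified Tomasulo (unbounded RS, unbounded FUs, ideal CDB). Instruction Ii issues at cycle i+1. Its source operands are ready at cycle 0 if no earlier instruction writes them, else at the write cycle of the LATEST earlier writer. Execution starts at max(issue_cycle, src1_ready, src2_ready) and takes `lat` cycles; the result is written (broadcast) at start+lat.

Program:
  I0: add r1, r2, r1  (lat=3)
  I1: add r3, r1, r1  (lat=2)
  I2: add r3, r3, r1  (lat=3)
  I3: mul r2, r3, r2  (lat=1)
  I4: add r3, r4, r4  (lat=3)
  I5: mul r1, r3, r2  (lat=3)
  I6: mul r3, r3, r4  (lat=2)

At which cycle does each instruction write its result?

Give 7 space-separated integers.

I0 add r1: issue@1 deps=(None,None) exec_start@1 write@4
I1 add r3: issue@2 deps=(0,0) exec_start@4 write@6
I2 add r3: issue@3 deps=(1,0) exec_start@6 write@9
I3 mul r2: issue@4 deps=(2,None) exec_start@9 write@10
I4 add r3: issue@5 deps=(None,None) exec_start@5 write@8
I5 mul r1: issue@6 deps=(4,3) exec_start@10 write@13
I6 mul r3: issue@7 deps=(4,None) exec_start@8 write@10

Answer: 4 6 9 10 8 13 10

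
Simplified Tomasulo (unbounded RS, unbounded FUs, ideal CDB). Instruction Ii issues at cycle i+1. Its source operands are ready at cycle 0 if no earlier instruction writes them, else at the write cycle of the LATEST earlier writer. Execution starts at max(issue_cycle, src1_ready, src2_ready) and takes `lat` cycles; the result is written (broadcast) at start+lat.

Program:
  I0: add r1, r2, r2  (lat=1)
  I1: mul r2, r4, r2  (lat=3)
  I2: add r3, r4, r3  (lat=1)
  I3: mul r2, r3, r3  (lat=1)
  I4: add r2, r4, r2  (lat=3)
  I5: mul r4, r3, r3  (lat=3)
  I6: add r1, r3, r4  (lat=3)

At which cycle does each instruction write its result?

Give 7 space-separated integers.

I0 add r1: issue@1 deps=(None,None) exec_start@1 write@2
I1 mul r2: issue@2 deps=(None,None) exec_start@2 write@5
I2 add r3: issue@3 deps=(None,None) exec_start@3 write@4
I3 mul r2: issue@4 deps=(2,2) exec_start@4 write@5
I4 add r2: issue@5 deps=(None,3) exec_start@5 write@8
I5 mul r4: issue@6 deps=(2,2) exec_start@6 write@9
I6 add r1: issue@7 deps=(2,5) exec_start@9 write@12

Answer: 2 5 4 5 8 9 12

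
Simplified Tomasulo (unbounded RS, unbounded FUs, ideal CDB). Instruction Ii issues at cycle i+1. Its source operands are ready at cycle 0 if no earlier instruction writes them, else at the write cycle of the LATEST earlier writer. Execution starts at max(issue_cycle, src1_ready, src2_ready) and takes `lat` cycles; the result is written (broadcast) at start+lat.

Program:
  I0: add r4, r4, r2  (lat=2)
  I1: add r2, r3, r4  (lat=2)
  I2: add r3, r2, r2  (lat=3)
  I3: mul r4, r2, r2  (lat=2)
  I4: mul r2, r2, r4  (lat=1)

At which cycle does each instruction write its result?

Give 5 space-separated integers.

Answer: 3 5 8 7 8

Derivation:
I0 add r4: issue@1 deps=(None,None) exec_start@1 write@3
I1 add r2: issue@2 deps=(None,0) exec_start@3 write@5
I2 add r3: issue@3 deps=(1,1) exec_start@5 write@8
I3 mul r4: issue@4 deps=(1,1) exec_start@5 write@7
I4 mul r2: issue@5 deps=(1,3) exec_start@7 write@8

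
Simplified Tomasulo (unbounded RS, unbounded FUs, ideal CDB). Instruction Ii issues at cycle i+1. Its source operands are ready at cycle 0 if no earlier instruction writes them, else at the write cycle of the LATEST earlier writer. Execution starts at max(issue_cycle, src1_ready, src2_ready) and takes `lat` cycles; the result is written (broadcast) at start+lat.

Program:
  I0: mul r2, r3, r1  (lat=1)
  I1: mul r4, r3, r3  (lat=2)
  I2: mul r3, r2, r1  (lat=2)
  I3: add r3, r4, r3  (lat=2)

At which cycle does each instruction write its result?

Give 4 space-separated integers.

I0 mul r2: issue@1 deps=(None,None) exec_start@1 write@2
I1 mul r4: issue@2 deps=(None,None) exec_start@2 write@4
I2 mul r3: issue@3 deps=(0,None) exec_start@3 write@5
I3 add r3: issue@4 deps=(1,2) exec_start@5 write@7

Answer: 2 4 5 7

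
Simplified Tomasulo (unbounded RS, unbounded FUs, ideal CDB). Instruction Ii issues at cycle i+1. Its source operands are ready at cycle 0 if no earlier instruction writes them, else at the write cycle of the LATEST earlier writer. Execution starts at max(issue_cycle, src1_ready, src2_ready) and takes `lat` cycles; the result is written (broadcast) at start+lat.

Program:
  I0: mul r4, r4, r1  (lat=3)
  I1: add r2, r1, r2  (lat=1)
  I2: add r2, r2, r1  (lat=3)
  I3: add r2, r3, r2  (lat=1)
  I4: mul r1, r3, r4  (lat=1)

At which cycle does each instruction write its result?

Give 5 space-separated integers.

I0 mul r4: issue@1 deps=(None,None) exec_start@1 write@4
I1 add r2: issue@2 deps=(None,None) exec_start@2 write@3
I2 add r2: issue@3 deps=(1,None) exec_start@3 write@6
I3 add r2: issue@4 deps=(None,2) exec_start@6 write@7
I4 mul r1: issue@5 deps=(None,0) exec_start@5 write@6

Answer: 4 3 6 7 6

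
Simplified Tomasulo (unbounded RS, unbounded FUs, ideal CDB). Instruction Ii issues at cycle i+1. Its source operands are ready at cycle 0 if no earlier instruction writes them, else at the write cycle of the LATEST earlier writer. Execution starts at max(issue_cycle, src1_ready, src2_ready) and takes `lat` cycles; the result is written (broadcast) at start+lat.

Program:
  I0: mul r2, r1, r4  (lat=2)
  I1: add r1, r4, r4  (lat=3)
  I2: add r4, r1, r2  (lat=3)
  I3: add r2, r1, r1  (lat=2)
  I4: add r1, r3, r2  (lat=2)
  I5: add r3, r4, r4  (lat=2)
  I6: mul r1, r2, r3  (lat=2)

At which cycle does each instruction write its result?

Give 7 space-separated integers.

Answer: 3 5 8 7 9 10 12

Derivation:
I0 mul r2: issue@1 deps=(None,None) exec_start@1 write@3
I1 add r1: issue@2 deps=(None,None) exec_start@2 write@5
I2 add r4: issue@3 deps=(1,0) exec_start@5 write@8
I3 add r2: issue@4 deps=(1,1) exec_start@5 write@7
I4 add r1: issue@5 deps=(None,3) exec_start@7 write@9
I5 add r3: issue@6 deps=(2,2) exec_start@8 write@10
I6 mul r1: issue@7 deps=(3,5) exec_start@10 write@12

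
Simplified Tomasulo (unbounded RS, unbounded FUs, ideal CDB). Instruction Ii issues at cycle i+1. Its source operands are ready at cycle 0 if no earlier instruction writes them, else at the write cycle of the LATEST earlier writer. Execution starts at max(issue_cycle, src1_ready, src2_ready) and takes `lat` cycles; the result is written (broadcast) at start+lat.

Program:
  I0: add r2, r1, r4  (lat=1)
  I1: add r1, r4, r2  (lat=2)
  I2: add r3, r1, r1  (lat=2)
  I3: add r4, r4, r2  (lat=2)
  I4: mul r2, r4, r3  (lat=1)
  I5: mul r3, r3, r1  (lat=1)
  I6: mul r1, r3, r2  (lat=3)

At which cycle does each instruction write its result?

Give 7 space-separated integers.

Answer: 2 4 6 6 7 7 10

Derivation:
I0 add r2: issue@1 deps=(None,None) exec_start@1 write@2
I1 add r1: issue@2 deps=(None,0) exec_start@2 write@4
I2 add r3: issue@3 deps=(1,1) exec_start@4 write@6
I3 add r4: issue@4 deps=(None,0) exec_start@4 write@6
I4 mul r2: issue@5 deps=(3,2) exec_start@6 write@7
I5 mul r3: issue@6 deps=(2,1) exec_start@6 write@7
I6 mul r1: issue@7 deps=(5,4) exec_start@7 write@10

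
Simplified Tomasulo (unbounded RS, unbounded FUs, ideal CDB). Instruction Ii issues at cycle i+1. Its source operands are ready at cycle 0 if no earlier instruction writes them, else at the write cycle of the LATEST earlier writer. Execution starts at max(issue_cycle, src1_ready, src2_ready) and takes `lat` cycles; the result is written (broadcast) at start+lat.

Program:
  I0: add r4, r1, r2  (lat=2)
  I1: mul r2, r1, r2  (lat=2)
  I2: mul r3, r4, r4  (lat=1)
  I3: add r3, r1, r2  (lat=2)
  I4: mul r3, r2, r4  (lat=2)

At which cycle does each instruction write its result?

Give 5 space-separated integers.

Answer: 3 4 4 6 7

Derivation:
I0 add r4: issue@1 deps=(None,None) exec_start@1 write@3
I1 mul r2: issue@2 deps=(None,None) exec_start@2 write@4
I2 mul r3: issue@3 deps=(0,0) exec_start@3 write@4
I3 add r3: issue@4 deps=(None,1) exec_start@4 write@6
I4 mul r3: issue@5 deps=(1,0) exec_start@5 write@7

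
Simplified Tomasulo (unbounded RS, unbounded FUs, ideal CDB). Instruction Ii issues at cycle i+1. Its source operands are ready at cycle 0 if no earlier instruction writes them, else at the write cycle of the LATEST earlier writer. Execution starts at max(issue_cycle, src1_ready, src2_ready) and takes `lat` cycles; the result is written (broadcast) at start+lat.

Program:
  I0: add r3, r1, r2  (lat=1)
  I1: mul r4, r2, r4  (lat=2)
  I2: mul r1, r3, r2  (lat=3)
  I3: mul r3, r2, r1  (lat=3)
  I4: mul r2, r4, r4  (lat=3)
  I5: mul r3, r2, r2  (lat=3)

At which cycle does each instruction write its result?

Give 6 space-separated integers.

I0 add r3: issue@1 deps=(None,None) exec_start@1 write@2
I1 mul r4: issue@2 deps=(None,None) exec_start@2 write@4
I2 mul r1: issue@3 deps=(0,None) exec_start@3 write@6
I3 mul r3: issue@4 deps=(None,2) exec_start@6 write@9
I4 mul r2: issue@5 deps=(1,1) exec_start@5 write@8
I5 mul r3: issue@6 deps=(4,4) exec_start@8 write@11

Answer: 2 4 6 9 8 11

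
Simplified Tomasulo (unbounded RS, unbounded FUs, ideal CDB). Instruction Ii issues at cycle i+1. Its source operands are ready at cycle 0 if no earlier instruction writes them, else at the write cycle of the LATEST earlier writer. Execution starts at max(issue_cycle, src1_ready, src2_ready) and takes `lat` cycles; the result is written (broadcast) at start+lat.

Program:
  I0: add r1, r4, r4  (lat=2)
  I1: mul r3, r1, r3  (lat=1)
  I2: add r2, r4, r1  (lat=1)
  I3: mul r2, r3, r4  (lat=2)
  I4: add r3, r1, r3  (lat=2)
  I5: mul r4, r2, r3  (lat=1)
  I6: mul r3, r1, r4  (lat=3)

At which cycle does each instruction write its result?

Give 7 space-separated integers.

Answer: 3 4 4 6 7 8 11

Derivation:
I0 add r1: issue@1 deps=(None,None) exec_start@1 write@3
I1 mul r3: issue@2 deps=(0,None) exec_start@3 write@4
I2 add r2: issue@3 deps=(None,0) exec_start@3 write@4
I3 mul r2: issue@4 deps=(1,None) exec_start@4 write@6
I4 add r3: issue@5 deps=(0,1) exec_start@5 write@7
I5 mul r4: issue@6 deps=(3,4) exec_start@7 write@8
I6 mul r3: issue@7 deps=(0,5) exec_start@8 write@11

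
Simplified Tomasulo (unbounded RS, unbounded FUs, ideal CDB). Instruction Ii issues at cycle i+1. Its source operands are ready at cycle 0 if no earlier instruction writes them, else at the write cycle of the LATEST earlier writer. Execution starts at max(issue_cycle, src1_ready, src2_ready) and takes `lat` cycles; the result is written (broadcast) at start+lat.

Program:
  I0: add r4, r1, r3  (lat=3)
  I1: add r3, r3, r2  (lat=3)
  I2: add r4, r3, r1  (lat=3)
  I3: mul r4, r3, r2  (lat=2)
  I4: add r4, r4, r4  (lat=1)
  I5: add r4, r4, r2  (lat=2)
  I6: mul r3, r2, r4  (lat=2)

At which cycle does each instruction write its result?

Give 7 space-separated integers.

I0 add r4: issue@1 deps=(None,None) exec_start@1 write@4
I1 add r3: issue@2 deps=(None,None) exec_start@2 write@5
I2 add r4: issue@3 deps=(1,None) exec_start@5 write@8
I3 mul r4: issue@4 deps=(1,None) exec_start@5 write@7
I4 add r4: issue@5 deps=(3,3) exec_start@7 write@8
I5 add r4: issue@6 deps=(4,None) exec_start@8 write@10
I6 mul r3: issue@7 deps=(None,5) exec_start@10 write@12

Answer: 4 5 8 7 8 10 12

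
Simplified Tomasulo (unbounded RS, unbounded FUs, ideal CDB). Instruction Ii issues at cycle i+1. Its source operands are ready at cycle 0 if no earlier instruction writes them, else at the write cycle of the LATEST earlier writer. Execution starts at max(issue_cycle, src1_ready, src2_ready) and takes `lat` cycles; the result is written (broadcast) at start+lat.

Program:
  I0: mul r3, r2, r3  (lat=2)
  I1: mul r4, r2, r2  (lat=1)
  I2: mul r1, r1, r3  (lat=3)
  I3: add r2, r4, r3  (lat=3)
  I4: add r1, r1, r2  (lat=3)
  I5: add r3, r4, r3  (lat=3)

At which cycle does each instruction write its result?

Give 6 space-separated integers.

Answer: 3 3 6 7 10 9

Derivation:
I0 mul r3: issue@1 deps=(None,None) exec_start@1 write@3
I1 mul r4: issue@2 deps=(None,None) exec_start@2 write@3
I2 mul r1: issue@3 deps=(None,0) exec_start@3 write@6
I3 add r2: issue@4 deps=(1,0) exec_start@4 write@7
I4 add r1: issue@5 deps=(2,3) exec_start@7 write@10
I5 add r3: issue@6 deps=(1,0) exec_start@6 write@9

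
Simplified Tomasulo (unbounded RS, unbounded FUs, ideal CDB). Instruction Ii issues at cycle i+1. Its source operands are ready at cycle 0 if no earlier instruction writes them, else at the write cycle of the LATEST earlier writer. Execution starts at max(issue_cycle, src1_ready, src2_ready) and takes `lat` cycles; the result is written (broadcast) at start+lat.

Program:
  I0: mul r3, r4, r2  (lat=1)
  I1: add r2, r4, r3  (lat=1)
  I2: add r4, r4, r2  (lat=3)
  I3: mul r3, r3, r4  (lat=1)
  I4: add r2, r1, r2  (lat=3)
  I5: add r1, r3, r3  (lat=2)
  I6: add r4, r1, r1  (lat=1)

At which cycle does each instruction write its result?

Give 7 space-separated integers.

I0 mul r3: issue@1 deps=(None,None) exec_start@1 write@2
I1 add r2: issue@2 deps=(None,0) exec_start@2 write@3
I2 add r4: issue@3 deps=(None,1) exec_start@3 write@6
I3 mul r3: issue@4 deps=(0,2) exec_start@6 write@7
I4 add r2: issue@5 deps=(None,1) exec_start@5 write@8
I5 add r1: issue@6 deps=(3,3) exec_start@7 write@9
I6 add r4: issue@7 deps=(5,5) exec_start@9 write@10

Answer: 2 3 6 7 8 9 10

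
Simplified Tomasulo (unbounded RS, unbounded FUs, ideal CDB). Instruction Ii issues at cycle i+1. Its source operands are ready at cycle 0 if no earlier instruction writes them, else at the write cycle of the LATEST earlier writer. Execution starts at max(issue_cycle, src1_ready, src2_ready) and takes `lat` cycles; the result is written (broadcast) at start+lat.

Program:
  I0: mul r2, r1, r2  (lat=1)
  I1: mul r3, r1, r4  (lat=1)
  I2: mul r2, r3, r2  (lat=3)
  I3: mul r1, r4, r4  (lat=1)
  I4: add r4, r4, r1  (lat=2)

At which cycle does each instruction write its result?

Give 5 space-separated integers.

I0 mul r2: issue@1 deps=(None,None) exec_start@1 write@2
I1 mul r3: issue@2 deps=(None,None) exec_start@2 write@3
I2 mul r2: issue@3 deps=(1,0) exec_start@3 write@6
I3 mul r1: issue@4 deps=(None,None) exec_start@4 write@5
I4 add r4: issue@5 deps=(None,3) exec_start@5 write@7

Answer: 2 3 6 5 7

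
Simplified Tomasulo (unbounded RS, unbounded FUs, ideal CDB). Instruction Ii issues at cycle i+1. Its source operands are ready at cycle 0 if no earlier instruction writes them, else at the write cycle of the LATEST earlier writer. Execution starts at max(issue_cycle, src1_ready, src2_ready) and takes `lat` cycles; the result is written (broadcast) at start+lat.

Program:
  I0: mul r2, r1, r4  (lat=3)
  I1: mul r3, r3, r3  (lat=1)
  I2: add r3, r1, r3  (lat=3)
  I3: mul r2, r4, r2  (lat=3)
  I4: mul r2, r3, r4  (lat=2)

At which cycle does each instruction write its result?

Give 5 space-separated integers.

I0 mul r2: issue@1 deps=(None,None) exec_start@1 write@4
I1 mul r3: issue@2 deps=(None,None) exec_start@2 write@3
I2 add r3: issue@3 deps=(None,1) exec_start@3 write@6
I3 mul r2: issue@4 deps=(None,0) exec_start@4 write@7
I4 mul r2: issue@5 deps=(2,None) exec_start@6 write@8

Answer: 4 3 6 7 8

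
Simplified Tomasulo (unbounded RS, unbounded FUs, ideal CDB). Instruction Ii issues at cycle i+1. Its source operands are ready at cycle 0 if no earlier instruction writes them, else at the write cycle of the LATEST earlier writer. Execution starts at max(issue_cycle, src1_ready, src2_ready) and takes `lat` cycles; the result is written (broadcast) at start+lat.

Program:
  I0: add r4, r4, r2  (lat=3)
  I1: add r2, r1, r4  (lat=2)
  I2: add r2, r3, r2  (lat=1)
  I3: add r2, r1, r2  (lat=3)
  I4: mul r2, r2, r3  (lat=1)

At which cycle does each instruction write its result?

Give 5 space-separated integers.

Answer: 4 6 7 10 11

Derivation:
I0 add r4: issue@1 deps=(None,None) exec_start@1 write@4
I1 add r2: issue@2 deps=(None,0) exec_start@4 write@6
I2 add r2: issue@3 deps=(None,1) exec_start@6 write@7
I3 add r2: issue@4 deps=(None,2) exec_start@7 write@10
I4 mul r2: issue@5 deps=(3,None) exec_start@10 write@11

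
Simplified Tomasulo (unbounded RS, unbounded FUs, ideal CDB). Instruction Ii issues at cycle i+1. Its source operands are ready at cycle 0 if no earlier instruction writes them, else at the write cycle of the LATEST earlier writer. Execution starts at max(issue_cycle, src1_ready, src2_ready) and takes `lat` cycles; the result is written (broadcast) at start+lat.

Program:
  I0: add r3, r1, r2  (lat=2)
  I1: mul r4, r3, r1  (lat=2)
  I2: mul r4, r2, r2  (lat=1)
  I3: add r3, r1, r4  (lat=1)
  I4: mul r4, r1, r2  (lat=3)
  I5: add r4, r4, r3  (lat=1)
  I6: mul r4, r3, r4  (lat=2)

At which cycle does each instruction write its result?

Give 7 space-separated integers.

Answer: 3 5 4 5 8 9 11

Derivation:
I0 add r3: issue@1 deps=(None,None) exec_start@1 write@3
I1 mul r4: issue@2 deps=(0,None) exec_start@3 write@5
I2 mul r4: issue@3 deps=(None,None) exec_start@3 write@4
I3 add r3: issue@4 deps=(None,2) exec_start@4 write@5
I4 mul r4: issue@5 deps=(None,None) exec_start@5 write@8
I5 add r4: issue@6 deps=(4,3) exec_start@8 write@9
I6 mul r4: issue@7 deps=(3,5) exec_start@9 write@11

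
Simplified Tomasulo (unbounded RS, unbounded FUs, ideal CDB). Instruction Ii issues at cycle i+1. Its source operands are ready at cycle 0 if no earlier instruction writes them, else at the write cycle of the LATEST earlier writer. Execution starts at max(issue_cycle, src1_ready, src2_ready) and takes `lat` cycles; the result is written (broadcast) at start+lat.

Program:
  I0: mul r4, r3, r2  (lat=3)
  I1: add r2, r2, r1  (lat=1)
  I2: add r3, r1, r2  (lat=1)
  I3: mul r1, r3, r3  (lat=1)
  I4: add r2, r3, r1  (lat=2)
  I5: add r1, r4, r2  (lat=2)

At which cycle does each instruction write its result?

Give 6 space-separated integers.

I0 mul r4: issue@1 deps=(None,None) exec_start@1 write@4
I1 add r2: issue@2 deps=(None,None) exec_start@2 write@3
I2 add r3: issue@3 deps=(None,1) exec_start@3 write@4
I3 mul r1: issue@4 deps=(2,2) exec_start@4 write@5
I4 add r2: issue@5 deps=(2,3) exec_start@5 write@7
I5 add r1: issue@6 deps=(0,4) exec_start@7 write@9

Answer: 4 3 4 5 7 9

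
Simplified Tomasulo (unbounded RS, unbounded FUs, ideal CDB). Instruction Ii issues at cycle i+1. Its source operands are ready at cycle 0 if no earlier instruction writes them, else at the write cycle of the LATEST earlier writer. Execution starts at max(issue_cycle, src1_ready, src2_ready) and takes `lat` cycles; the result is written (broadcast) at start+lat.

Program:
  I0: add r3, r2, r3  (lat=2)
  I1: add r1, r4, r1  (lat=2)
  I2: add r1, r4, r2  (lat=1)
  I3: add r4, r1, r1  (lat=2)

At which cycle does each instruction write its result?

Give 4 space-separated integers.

Answer: 3 4 4 6

Derivation:
I0 add r3: issue@1 deps=(None,None) exec_start@1 write@3
I1 add r1: issue@2 deps=(None,None) exec_start@2 write@4
I2 add r1: issue@3 deps=(None,None) exec_start@3 write@4
I3 add r4: issue@4 deps=(2,2) exec_start@4 write@6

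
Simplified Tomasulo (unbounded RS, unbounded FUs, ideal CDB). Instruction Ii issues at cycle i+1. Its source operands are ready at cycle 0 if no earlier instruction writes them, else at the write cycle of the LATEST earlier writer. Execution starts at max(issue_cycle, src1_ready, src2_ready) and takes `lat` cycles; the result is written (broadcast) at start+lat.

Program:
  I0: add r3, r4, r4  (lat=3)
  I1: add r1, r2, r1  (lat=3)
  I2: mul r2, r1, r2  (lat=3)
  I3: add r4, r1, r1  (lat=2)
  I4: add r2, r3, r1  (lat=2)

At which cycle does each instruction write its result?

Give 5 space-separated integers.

I0 add r3: issue@1 deps=(None,None) exec_start@1 write@4
I1 add r1: issue@2 deps=(None,None) exec_start@2 write@5
I2 mul r2: issue@3 deps=(1,None) exec_start@5 write@8
I3 add r4: issue@4 deps=(1,1) exec_start@5 write@7
I4 add r2: issue@5 deps=(0,1) exec_start@5 write@7

Answer: 4 5 8 7 7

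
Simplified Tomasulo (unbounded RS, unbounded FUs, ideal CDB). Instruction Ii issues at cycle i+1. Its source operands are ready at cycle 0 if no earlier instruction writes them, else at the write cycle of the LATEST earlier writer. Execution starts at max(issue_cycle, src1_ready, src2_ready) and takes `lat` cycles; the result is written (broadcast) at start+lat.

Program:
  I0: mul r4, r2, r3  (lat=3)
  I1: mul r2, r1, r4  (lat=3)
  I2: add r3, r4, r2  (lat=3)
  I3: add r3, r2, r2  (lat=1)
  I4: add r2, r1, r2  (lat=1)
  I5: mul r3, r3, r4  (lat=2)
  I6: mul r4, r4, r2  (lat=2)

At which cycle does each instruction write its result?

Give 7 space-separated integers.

Answer: 4 7 10 8 8 10 10

Derivation:
I0 mul r4: issue@1 deps=(None,None) exec_start@1 write@4
I1 mul r2: issue@2 deps=(None,0) exec_start@4 write@7
I2 add r3: issue@3 deps=(0,1) exec_start@7 write@10
I3 add r3: issue@4 deps=(1,1) exec_start@7 write@8
I4 add r2: issue@5 deps=(None,1) exec_start@7 write@8
I5 mul r3: issue@6 deps=(3,0) exec_start@8 write@10
I6 mul r4: issue@7 deps=(0,4) exec_start@8 write@10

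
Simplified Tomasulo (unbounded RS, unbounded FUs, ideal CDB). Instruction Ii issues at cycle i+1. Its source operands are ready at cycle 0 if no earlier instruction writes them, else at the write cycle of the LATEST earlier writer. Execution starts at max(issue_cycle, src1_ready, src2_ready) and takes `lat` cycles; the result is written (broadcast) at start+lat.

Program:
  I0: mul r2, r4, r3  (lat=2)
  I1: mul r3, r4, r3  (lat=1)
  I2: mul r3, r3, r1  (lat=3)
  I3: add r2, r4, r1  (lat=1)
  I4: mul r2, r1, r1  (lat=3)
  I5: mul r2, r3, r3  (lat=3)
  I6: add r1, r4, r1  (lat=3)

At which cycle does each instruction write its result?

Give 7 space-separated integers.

Answer: 3 3 6 5 8 9 10

Derivation:
I0 mul r2: issue@1 deps=(None,None) exec_start@1 write@3
I1 mul r3: issue@2 deps=(None,None) exec_start@2 write@3
I2 mul r3: issue@3 deps=(1,None) exec_start@3 write@6
I3 add r2: issue@4 deps=(None,None) exec_start@4 write@5
I4 mul r2: issue@5 deps=(None,None) exec_start@5 write@8
I5 mul r2: issue@6 deps=(2,2) exec_start@6 write@9
I6 add r1: issue@7 deps=(None,None) exec_start@7 write@10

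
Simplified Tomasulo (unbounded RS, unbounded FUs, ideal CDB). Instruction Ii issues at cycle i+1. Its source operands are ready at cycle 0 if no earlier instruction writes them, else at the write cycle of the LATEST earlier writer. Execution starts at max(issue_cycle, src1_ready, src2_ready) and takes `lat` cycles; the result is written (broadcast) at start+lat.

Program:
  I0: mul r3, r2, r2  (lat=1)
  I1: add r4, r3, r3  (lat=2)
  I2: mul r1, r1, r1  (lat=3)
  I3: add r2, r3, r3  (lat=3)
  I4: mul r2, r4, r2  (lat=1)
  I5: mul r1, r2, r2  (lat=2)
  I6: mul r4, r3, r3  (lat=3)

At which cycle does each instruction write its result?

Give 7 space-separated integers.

I0 mul r3: issue@1 deps=(None,None) exec_start@1 write@2
I1 add r4: issue@2 deps=(0,0) exec_start@2 write@4
I2 mul r1: issue@3 deps=(None,None) exec_start@3 write@6
I3 add r2: issue@4 deps=(0,0) exec_start@4 write@7
I4 mul r2: issue@5 deps=(1,3) exec_start@7 write@8
I5 mul r1: issue@6 deps=(4,4) exec_start@8 write@10
I6 mul r4: issue@7 deps=(0,0) exec_start@7 write@10

Answer: 2 4 6 7 8 10 10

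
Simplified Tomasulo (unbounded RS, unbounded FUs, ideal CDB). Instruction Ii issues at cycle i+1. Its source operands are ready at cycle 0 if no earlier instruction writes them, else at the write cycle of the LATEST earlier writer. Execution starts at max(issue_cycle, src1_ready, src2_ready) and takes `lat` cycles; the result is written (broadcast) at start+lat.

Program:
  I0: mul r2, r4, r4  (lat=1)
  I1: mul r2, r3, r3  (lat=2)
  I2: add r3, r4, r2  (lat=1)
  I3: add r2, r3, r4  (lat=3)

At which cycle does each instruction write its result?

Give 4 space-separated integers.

Answer: 2 4 5 8

Derivation:
I0 mul r2: issue@1 deps=(None,None) exec_start@1 write@2
I1 mul r2: issue@2 deps=(None,None) exec_start@2 write@4
I2 add r3: issue@3 deps=(None,1) exec_start@4 write@5
I3 add r2: issue@4 deps=(2,None) exec_start@5 write@8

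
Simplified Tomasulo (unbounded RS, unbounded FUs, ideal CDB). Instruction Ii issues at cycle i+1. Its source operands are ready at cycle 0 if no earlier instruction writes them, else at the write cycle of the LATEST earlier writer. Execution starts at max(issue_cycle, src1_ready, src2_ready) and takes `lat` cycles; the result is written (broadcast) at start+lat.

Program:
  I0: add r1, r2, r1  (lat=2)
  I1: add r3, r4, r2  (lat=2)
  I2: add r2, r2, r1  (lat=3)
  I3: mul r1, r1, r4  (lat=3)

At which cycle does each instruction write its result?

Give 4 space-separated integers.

I0 add r1: issue@1 deps=(None,None) exec_start@1 write@3
I1 add r3: issue@2 deps=(None,None) exec_start@2 write@4
I2 add r2: issue@3 deps=(None,0) exec_start@3 write@6
I3 mul r1: issue@4 deps=(0,None) exec_start@4 write@7

Answer: 3 4 6 7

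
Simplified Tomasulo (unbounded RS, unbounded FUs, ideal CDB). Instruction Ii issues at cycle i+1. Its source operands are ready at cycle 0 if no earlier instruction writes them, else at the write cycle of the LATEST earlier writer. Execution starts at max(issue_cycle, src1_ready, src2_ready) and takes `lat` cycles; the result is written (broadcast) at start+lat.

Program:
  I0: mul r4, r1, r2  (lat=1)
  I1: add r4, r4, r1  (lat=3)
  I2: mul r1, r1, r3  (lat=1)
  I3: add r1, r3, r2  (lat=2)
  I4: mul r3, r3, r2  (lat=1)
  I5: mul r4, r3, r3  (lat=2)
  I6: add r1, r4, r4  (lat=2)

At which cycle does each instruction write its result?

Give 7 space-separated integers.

I0 mul r4: issue@1 deps=(None,None) exec_start@1 write@2
I1 add r4: issue@2 deps=(0,None) exec_start@2 write@5
I2 mul r1: issue@3 deps=(None,None) exec_start@3 write@4
I3 add r1: issue@4 deps=(None,None) exec_start@4 write@6
I4 mul r3: issue@5 deps=(None,None) exec_start@5 write@6
I5 mul r4: issue@6 deps=(4,4) exec_start@6 write@8
I6 add r1: issue@7 deps=(5,5) exec_start@8 write@10

Answer: 2 5 4 6 6 8 10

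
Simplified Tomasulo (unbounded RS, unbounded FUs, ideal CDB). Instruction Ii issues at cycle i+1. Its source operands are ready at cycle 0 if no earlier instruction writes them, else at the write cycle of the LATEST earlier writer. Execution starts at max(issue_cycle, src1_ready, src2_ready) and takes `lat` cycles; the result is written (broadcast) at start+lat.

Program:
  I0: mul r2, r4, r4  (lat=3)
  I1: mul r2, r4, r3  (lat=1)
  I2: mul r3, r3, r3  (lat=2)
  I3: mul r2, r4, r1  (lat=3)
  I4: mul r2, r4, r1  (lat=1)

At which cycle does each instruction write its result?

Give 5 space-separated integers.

I0 mul r2: issue@1 deps=(None,None) exec_start@1 write@4
I1 mul r2: issue@2 deps=(None,None) exec_start@2 write@3
I2 mul r3: issue@3 deps=(None,None) exec_start@3 write@5
I3 mul r2: issue@4 deps=(None,None) exec_start@4 write@7
I4 mul r2: issue@5 deps=(None,None) exec_start@5 write@6

Answer: 4 3 5 7 6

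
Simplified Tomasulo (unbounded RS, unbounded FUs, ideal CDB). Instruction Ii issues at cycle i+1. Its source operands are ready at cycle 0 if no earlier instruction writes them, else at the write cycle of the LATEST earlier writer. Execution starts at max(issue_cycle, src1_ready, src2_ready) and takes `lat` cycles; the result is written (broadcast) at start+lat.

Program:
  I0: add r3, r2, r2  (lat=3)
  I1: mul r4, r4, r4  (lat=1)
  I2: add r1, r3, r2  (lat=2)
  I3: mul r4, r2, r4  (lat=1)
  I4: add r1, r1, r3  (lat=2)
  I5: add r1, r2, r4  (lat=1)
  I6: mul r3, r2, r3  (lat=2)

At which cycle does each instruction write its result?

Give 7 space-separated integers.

Answer: 4 3 6 5 8 7 9

Derivation:
I0 add r3: issue@1 deps=(None,None) exec_start@1 write@4
I1 mul r4: issue@2 deps=(None,None) exec_start@2 write@3
I2 add r1: issue@3 deps=(0,None) exec_start@4 write@6
I3 mul r4: issue@4 deps=(None,1) exec_start@4 write@5
I4 add r1: issue@5 deps=(2,0) exec_start@6 write@8
I5 add r1: issue@6 deps=(None,3) exec_start@6 write@7
I6 mul r3: issue@7 deps=(None,0) exec_start@7 write@9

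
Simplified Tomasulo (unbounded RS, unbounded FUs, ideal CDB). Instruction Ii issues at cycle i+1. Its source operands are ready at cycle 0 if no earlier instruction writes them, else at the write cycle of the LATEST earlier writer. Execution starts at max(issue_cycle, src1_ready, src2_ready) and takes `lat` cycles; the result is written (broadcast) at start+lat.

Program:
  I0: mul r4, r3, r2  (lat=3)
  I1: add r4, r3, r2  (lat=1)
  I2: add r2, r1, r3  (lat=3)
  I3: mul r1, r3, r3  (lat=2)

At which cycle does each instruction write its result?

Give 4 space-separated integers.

Answer: 4 3 6 6

Derivation:
I0 mul r4: issue@1 deps=(None,None) exec_start@1 write@4
I1 add r4: issue@2 deps=(None,None) exec_start@2 write@3
I2 add r2: issue@3 deps=(None,None) exec_start@3 write@6
I3 mul r1: issue@4 deps=(None,None) exec_start@4 write@6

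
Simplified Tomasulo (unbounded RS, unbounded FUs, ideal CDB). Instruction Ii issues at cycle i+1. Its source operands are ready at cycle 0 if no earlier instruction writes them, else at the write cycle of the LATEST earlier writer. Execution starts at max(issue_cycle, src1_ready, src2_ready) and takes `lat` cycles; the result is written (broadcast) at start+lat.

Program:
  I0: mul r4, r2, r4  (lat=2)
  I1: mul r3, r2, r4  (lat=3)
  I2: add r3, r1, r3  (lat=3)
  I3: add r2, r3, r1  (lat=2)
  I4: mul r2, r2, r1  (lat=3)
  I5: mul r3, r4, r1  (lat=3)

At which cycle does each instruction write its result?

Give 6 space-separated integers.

Answer: 3 6 9 11 14 9

Derivation:
I0 mul r4: issue@1 deps=(None,None) exec_start@1 write@3
I1 mul r3: issue@2 deps=(None,0) exec_start@3 write@6
I2 add r3: issue@3 deps=(None,1) exec_start@6 write@9
I3 add r2: issue@4 deps=(2,None) exec_start@9 write@11
I4 mul r2: issue@5 deps=(3,None) exec_start@11 write@14
I5 mul r3: issue@6 deps=(0,None) exec_start@6 write@9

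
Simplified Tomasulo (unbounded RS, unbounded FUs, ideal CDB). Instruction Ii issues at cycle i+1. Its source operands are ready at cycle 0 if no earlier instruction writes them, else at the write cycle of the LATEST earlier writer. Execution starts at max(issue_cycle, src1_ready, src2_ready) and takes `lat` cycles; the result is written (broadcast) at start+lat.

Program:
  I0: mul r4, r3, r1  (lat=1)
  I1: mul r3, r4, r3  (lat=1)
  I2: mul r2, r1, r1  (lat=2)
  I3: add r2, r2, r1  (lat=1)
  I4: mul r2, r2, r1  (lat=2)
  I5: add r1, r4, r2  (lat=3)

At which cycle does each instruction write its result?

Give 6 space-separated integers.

Answer: 2 3 5 6 8 11

Derivation:
I0 mul r4: issue@1 deps=(None,None) exec_start@1 write@2
I1 mul r3: issue@2 deps=(0,None) exec_start@2 write@3
I2 mul r2: issue@3 deps=(None,None) exec_start@3 write@5
I3 add r2: issue@4 deps=(2,None) exec_start@5 write@6
I4 mul r2: issue@5 deps=(3,None) exec_start@6 write@8
I5 add r1: issue@6 deps=(0,4) exec_start@8 write@11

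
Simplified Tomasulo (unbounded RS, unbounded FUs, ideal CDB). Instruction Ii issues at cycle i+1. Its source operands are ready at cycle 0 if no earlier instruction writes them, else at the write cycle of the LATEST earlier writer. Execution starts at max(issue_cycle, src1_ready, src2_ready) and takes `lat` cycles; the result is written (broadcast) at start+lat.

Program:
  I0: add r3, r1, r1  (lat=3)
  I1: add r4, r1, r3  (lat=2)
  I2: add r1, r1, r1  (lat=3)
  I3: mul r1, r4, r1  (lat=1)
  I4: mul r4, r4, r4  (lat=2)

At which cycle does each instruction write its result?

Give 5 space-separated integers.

Answer: 4 6 6 7 8

Derivation:
I0 add r3: issue@1 deps=(None,None) exec_start@1 write@4
I1 add r4: issue@2 deps=(None,0) exec_start@4 write@6
I2 add r1: issue@3 deps=(None,None) exec_start@3 write@6
I3 mul r1: issue@4 deps=(1,2) exec_start@6 write@7
I4 mul r4: issue@5 deps=(1,1) exec_start@6 write@8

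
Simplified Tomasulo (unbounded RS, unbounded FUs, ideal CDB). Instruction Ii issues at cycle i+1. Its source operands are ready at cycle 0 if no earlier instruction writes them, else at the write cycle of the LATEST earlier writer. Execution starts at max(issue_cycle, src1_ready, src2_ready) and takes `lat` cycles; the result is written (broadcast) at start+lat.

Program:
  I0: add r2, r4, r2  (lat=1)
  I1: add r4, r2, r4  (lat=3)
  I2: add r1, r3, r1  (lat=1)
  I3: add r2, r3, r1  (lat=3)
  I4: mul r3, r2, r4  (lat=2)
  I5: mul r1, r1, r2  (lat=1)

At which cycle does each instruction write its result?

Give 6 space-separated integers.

Answer: 2 5 4 7 9 8

Derivation:
I0 add r2: issue@1 deps=(None,None) exec_start@1 write@2
I1 add r4: issue@2 deps=(0,None) exec_start@2 write@5
I2 add r1: issue@3 deps=(None,None) exec_start@3 write@4
I3 add r2: issue@4 deps=(None,2) exec_start@4 write@7
I4 mul r3: issue@5 deps=(3,1) exec_start@7 write@9
I5 mul r1: issue@6 deps=(2,3) exec_start@7 write@8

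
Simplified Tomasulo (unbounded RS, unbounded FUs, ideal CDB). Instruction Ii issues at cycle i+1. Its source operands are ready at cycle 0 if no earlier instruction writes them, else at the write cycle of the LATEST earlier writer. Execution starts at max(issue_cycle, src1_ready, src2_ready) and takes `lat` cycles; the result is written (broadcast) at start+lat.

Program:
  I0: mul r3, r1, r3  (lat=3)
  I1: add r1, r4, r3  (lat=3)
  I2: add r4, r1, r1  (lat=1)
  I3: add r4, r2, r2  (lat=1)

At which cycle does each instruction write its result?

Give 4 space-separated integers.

I0 mul r3: issue@1 deps=(None,None) exec_start@1 write@4
I1 add r1: issue@2 deps=(None,0) exec_start@4 write@7
I2 add r4: issue@3 deps=(1,1) exec_start@7 write@8
I3 add r4: issue@4 deps=(None,None) exec_start@4 write@5

Answer: 4 7 8 5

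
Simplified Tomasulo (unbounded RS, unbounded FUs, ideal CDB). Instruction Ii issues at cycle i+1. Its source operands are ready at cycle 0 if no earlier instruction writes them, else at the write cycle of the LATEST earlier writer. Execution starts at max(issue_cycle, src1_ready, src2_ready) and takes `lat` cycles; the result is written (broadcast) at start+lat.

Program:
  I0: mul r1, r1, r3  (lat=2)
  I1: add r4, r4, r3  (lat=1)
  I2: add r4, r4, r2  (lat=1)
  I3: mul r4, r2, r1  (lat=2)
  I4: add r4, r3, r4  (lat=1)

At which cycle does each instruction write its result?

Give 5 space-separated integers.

Answer: 3 3 4 6 7

Derivation:
I0 mul r1: issue@1 deps=(None,None) exec_start@1 write@3
I1 add r4: issue@2 deps=(None,None) exec_start@2 write@3
I2 add r4: issue@3 deps=(1,None) exec_start@3 write@4
I3 mul r4: issue@4 deps=(None,0) exec_start@4 write@6
I4 add r4: issue@5 deps=(None,3) exec_start@6 write@7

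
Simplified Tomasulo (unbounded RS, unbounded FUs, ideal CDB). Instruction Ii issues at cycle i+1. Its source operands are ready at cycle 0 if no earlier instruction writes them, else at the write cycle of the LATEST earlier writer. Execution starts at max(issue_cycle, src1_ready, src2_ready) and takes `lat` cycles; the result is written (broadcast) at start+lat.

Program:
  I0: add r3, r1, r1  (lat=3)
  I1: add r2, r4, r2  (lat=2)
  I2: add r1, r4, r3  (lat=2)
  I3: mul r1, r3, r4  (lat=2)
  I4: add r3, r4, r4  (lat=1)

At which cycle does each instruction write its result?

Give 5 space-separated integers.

I0 add r3: issue@1 deps=(None,None) exec_start@1 write@4
I1 add r2: issue@2 deps=(None,None) exec_start@2 write@4
I2 add r1: issue@3 deps=(None,0) exec_start@4 write@6
I3 mul r1: issue@4 deps=(0,None) exec_start@4 write@6
I4 add r3: issue@5 deps=(None,None) exec_start@5 write@6

Answer: 4 4 6 6 6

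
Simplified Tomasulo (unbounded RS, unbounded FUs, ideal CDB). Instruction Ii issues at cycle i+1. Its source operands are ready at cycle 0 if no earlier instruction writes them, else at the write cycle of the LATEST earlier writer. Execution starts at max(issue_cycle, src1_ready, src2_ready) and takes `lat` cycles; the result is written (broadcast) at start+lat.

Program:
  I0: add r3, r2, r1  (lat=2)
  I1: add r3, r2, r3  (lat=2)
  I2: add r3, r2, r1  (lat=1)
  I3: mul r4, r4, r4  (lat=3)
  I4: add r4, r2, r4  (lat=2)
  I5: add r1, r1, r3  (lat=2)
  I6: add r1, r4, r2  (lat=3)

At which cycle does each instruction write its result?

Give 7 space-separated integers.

I0 add r3: issue@1 deps=(None,None) exec_start@1 write@3
I1 add r3: issue@2 deps=(None,0) exec_start@3 write@5
I2 add r3: issue@3 deps=(None,None) exec_start@3 write@4
I3 mul r4: issue@4 deps=(None,None) exec_start@4 write@7
I4 add r4: issue@5 deps=(None,3) exec_start@7 write@9
I5 add r1: issue@6 deps=(None,2) exec_start@6 write@8
I6 add r1: issue@7 deps=(4,None) exec_start@9 write@12

Answer: 3 5 4 7 9 8 12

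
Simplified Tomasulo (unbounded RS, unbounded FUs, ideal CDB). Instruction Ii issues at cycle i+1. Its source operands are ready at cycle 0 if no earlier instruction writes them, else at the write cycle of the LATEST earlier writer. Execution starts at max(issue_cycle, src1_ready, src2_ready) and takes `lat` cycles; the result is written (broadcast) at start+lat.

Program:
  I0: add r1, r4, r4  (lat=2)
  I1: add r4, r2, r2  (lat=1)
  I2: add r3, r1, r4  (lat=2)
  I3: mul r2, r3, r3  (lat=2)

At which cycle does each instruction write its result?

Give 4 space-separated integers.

Answer: 3 3 5 7

Derivation:
I0 add r1: issue@1 deps=(None,None) exec_start@1 write@3
I1 add r4: issue@2 deps=(None,None) exec_start@2 write@3
I2 add r3: issue@3 deps=(0,1) exec_start@3 write@5
I3 mul r2: issue@4 deps=(2,2) exec_start@5 write@7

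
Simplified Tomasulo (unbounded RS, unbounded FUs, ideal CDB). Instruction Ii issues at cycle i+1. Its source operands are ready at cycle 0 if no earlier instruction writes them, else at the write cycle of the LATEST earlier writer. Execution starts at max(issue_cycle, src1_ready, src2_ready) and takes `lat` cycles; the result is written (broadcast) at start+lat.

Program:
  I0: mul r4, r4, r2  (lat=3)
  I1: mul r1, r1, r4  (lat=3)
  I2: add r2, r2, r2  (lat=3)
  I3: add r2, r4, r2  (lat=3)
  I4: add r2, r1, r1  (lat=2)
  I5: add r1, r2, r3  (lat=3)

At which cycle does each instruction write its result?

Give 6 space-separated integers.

Answer: 4 7 6 9 9 12

Derivation:
I0 mul r4: issue@1 deps=(None,None) exec_start@1 write@4
I1 mul r1: issue@2 deps=(None,0) exec_start@4 write@7
I2 add r2: issue@3 deps=(None,None) exec_start@3 write@6
I3 add r2: issue@4 deps=(0,2) exec_start@6 write@9
I4 add r2: issue@5 deps=(1,1) exec_start@7 write@9
I5 add r1: issue@6 deps=(4,None) exec_start@9 write@12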